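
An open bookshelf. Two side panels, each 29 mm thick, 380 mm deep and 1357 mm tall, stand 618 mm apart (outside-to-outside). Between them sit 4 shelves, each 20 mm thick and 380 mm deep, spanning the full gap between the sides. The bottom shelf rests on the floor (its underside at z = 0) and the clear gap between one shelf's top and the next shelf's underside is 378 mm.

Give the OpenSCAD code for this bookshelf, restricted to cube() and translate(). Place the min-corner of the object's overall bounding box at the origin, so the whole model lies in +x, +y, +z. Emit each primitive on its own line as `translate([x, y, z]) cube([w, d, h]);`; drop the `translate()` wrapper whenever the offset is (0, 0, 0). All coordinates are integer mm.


cube([29, 380, 1357]);
translate([589, 0, 0]) cube([29, 380, 1357]);
translate([29, 0, 0]) cube([560, 380, 20]);
translate([29, 0, 398]) cube([560, 380, 20]);
translate([29, 0, 796]) cube([560, 380, 20]);
translate([29, 0, 1194]) cube([560, 380, 20]);


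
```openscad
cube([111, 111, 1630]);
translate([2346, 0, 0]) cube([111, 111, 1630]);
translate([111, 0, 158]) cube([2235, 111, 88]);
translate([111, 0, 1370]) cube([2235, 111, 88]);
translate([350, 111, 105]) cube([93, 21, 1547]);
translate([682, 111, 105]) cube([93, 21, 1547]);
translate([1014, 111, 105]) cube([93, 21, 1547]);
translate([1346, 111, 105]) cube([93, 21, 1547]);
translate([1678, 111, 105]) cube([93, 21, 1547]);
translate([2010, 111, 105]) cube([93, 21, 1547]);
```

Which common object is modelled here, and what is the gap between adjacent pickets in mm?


A fence section. The picket gap is 239 mm.

Two posts, two rails, 6 pickets — a fence section. Span 2235 mm holds 6 pickets of 93 mm with 7 equal gaps: ⌊(2235 − 6·93) / 7⌋ = 239 mm.


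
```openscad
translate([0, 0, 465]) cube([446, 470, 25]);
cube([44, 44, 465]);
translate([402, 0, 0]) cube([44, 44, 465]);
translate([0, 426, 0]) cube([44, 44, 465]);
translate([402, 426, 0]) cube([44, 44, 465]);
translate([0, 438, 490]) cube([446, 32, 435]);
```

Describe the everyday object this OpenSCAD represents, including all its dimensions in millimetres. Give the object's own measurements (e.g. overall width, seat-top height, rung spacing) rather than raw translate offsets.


A chair. The seat is a 446×470×25 mm slab with its top at z = 490 mm, on four 44×44 mm corner legs (flush with the seat edges, standing on z = 0). A flat backrest 32 mm thick, 435 mm tall, spans the full seat width and rises from the seat top along its +y edge, rear face flush with the rear of the seat.


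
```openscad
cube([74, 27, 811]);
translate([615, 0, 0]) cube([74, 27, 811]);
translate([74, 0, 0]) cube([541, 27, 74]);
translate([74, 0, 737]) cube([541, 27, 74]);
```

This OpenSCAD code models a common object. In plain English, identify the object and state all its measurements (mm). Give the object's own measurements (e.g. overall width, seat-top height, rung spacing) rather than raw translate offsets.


A rectangular picture frame lying in the x–z plane (depth along y). The opening is 541 mm wide (x) by 663 mm tall (z), surrounded by a border 74 mm wide on all four sides. The frame is 27 mm deep and is made of two full-height vertical stiles with two horizontal rails fitted between them.


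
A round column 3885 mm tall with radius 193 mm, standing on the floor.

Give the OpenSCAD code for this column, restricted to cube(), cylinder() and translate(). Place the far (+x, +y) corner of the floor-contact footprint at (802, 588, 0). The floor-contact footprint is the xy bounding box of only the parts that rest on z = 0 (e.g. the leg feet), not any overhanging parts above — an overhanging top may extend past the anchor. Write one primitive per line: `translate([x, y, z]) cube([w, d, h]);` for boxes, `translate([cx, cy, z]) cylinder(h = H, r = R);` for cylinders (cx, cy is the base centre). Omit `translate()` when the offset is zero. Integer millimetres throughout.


translate([609, 395, 0]) cylinder(h = 3885, r = 193);


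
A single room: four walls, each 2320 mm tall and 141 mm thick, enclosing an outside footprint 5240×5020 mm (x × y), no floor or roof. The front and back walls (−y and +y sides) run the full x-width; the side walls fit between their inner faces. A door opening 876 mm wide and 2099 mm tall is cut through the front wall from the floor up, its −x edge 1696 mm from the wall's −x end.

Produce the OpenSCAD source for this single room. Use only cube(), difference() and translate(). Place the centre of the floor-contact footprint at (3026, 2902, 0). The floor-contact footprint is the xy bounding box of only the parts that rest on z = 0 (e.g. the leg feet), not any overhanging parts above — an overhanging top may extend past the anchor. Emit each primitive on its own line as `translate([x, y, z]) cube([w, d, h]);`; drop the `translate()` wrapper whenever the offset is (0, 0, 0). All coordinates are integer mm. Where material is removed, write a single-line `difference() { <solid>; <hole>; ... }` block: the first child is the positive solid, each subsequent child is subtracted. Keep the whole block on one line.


difference() { translate([406, 392, 0]) cube([5240, 141, 2320]); translate([2102, 392, 0]) cube([876, 141, 2099]); }
translate([406, 5271, 0]) cube([5240, 141, 2320]);
translate([406, 533, 0]) cube([141, 4738, 2320]);
translate([5505, 533, 0]) cube([141, 4738, 2320]);


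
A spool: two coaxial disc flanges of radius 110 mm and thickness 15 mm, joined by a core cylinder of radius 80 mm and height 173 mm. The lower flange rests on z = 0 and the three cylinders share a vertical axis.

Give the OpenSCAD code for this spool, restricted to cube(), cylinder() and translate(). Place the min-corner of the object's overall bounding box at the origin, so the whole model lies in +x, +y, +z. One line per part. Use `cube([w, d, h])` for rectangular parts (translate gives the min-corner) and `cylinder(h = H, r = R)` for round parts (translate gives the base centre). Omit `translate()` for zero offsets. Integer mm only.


translate([110, 110, 0]) cylinder(h = 15, r = 110);
translate([110, 110, 15]) cylinder(h = 173, r = 80);
translate([110, 110, 188]) cylinder(h = 15, r = 110);


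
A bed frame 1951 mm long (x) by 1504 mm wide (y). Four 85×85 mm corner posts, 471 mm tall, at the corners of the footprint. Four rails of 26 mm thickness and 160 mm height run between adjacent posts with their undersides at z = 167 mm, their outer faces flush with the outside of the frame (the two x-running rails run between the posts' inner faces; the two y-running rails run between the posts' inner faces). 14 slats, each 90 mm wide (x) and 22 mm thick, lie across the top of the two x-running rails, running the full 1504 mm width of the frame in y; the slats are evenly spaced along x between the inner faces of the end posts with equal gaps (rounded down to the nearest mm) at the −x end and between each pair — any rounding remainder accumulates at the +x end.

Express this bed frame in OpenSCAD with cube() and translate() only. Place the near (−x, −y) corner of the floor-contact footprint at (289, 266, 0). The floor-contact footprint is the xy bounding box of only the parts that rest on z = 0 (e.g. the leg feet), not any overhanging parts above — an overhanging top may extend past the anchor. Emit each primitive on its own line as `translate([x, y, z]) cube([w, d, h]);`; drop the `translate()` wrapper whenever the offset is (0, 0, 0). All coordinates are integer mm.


translate([289, 266, 0]) cube([85, 85, 471]);
translate([289, 1685, 0]) cube([85, 85, 471]);
translate([2155, 266, 0]) cube([85, 85, 471]);
translate([2155, 1685, 0]) cube([85, 85, 471]);
translate([374, 266, 167]) cube([1781, 26, 160]);
translate([374, 1744, 167]) cube([1781, 26, 160]);
translate([289, 351, 167]) cube([26, 1334, 160]);
translate([2214, 351, 167]) cube([26, 1334, 160]);
translate([408, 266, 327]) cube([90, 1504, 22]);
translate([532, 266, 327]) cube([90, 1504, 22]);
translate([656, 266, 327]) cube([90, 1504, 22]);
translate([780, 266, 327]) cube([90, 1504, 22]);
translate([904, 266, 327]) cube([90, 1504, 22]);
translate([1028, 266, 327]) cube([90, 1504, 22]);
translate([1152, 266, 327]) cube([90, 1504, 22]);
translate([1276, 266, 327]) cube([90, 1504, 22]);
translate([1400, 266, 327]) cube([90, 1504, 22]);
translate([1524, 266, 327]) cube([90, 1504, 22]);
translate([1648, 266, 327]) cube([90, 1504, 22]);
translate([1772, 266, 327]) cube([90, 1504, 22]);
translate([1896, 266, 327]) cube([90, 1504, 22]);
translate([2020, 266, 327]) cube([90, 1504, 22]);


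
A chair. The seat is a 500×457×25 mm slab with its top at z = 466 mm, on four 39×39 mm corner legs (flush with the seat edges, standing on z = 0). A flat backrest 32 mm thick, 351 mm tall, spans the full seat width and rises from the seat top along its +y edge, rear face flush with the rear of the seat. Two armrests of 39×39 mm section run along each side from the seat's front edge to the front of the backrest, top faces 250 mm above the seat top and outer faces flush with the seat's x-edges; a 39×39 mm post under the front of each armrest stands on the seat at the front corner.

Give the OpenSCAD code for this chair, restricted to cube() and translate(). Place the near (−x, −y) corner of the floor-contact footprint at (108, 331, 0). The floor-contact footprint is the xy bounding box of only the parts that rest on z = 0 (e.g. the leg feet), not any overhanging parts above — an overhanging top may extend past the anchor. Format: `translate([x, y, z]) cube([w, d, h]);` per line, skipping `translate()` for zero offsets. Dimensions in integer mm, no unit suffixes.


translate([108, 331, 441]) cube([500, 457, 25]);
translate([108, 331, 0]) cube([39, 39, 441]);
translate([569, 331, 0]) cube([39, 39, 441]);
translate([108, 749, 0]) cube([39, 39, 441]);
translate([569, 749, 0]) cube([39, 39, 441]);
translate([108, 756, 466]) cube([500, 32, 351]);
translate([108, 331, 677]) cube([39, 425, 39]);
translate([569, 331, 677]) cube([39, 425, 39]);
translate([108, 331, 466]) cube([39, 39, 211]);
translate([569, 331, 466]) cube([39, 39, 211]);


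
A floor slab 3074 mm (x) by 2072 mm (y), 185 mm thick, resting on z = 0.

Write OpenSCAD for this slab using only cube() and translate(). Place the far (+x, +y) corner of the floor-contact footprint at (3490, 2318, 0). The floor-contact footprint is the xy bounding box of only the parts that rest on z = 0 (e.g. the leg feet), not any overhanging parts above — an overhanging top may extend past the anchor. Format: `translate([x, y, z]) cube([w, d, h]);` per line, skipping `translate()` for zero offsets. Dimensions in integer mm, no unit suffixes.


translate([416, 246, 0]) cube([3074, 2072, 185]);


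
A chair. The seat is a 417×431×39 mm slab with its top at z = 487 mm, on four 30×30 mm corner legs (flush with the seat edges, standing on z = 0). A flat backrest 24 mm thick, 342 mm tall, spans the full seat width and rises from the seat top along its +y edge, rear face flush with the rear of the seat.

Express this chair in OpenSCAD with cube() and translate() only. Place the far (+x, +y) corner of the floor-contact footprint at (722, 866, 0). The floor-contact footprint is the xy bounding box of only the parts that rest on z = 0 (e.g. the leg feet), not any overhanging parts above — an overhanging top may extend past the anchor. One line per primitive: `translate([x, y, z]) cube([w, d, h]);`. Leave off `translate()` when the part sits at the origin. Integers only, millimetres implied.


translate([305, 435, 448]) cube([417, 431, 39]);
translate([305, 435, 0]) cube([30, 30, 448]);
translate([692, 435, 0]) cube([30, 30, 448]);
translate([305, 836, 0]) cube([30, 30, 448]);
translate([692, 836, 0]) cube([30, 30, 448]);
translate([305, 842, 487]) cube([417, 24, 342]);


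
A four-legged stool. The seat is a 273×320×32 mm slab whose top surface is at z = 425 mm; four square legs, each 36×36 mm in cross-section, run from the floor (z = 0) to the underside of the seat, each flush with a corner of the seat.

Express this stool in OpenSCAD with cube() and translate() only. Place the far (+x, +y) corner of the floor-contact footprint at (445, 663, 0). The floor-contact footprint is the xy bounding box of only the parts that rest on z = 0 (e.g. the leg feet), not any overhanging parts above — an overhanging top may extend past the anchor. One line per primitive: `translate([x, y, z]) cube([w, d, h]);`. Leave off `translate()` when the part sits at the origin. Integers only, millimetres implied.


// leg_h = 425 - 32 = 393
translate([172, 343, 393]) cube([273, 320, 32]);
translate([172, 343, 0]) cube([36, 36, 393]);
translate([409, 343, 0]) cube([36, 36, 393]);
translate([172, 627, 0]) cube([36, 36, 393]);
translate([409, 627, 0]) cube([36, 36, 393]);


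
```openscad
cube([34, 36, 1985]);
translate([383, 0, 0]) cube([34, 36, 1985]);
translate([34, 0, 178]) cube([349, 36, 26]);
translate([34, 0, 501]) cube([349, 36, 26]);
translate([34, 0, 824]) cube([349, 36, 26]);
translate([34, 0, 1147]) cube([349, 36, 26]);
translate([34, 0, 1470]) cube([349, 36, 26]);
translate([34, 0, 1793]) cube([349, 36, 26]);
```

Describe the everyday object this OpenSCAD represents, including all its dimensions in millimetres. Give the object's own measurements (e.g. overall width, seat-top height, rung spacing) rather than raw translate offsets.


A straight ladder. Two 34×36 mm vertical rails, 1985 mm tall, stand 417 mm apart (outside-to-outside) with their front faces coplanar on the −y side. 6 rungs, each 36 mm deep and 26 mm tall, span between the inner faces of the rails, front faces flush with the rails. The lowest rung's underside is at z = 178 mm and rungs are spaced 323 mm apart (underside to underside).


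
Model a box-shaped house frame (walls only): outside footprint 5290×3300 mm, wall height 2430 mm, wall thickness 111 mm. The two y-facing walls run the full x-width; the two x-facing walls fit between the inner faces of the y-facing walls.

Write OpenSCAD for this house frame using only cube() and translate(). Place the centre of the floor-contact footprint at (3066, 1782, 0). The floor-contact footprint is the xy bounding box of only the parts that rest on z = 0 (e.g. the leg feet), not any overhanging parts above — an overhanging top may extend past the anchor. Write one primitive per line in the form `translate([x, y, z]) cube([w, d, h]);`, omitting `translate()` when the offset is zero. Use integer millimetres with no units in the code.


translate([421, 132, 0]) cube([5290, 111, 2430]);
translate([421, 3321, 0]) cube([5290, 111, 2430]);
translate([421, 243, 0]) cube([111, 3078, 2430]);
translate([5600, 243, 0]) cube([111, 3078, 2430]);


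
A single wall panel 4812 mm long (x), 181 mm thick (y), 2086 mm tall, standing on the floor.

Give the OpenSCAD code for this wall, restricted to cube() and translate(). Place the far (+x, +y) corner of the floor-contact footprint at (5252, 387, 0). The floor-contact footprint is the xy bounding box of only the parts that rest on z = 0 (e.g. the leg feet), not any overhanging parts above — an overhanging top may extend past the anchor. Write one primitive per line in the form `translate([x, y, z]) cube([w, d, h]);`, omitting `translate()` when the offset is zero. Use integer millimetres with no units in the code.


translate([440, 206, 0]) cube([4812, 181, 2086]);


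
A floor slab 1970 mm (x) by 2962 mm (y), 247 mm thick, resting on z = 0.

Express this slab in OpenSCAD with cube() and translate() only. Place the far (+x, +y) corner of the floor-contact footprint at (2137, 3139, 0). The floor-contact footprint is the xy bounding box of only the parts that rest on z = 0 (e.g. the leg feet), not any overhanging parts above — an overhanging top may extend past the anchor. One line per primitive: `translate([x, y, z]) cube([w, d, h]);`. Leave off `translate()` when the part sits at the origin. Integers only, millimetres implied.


translate([167, 177, 0]) cube([1970, 2962, 247]);


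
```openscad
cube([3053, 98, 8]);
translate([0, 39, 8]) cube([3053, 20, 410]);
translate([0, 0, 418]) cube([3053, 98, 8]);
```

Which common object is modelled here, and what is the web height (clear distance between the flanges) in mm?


An I-beam. The web height is 410 mm.

Two wide flanges with a thin centred web — an I-beam. Overall 426 mm minus two 8 mm flanges gives a web of 426 − 2·8 = 410 mm.


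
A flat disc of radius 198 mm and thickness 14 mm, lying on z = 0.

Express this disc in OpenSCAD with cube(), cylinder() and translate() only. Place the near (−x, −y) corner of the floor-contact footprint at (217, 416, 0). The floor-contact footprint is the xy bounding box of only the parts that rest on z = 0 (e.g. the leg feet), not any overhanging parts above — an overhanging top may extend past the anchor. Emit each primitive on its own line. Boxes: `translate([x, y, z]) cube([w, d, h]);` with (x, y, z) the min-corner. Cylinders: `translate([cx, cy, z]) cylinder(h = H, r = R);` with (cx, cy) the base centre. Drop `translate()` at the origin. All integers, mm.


translate([415, 614, 0]) cylinder(h = 14, r = 198);


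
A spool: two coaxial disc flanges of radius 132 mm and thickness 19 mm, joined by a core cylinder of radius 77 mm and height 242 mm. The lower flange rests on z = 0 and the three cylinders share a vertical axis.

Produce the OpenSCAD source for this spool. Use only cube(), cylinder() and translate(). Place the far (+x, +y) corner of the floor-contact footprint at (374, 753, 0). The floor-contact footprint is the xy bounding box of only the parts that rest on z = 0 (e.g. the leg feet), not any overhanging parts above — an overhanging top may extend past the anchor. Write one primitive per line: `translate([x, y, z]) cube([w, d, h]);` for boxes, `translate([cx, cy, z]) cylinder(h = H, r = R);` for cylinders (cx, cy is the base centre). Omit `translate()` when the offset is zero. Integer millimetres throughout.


translate([242, 621, 0]) cylinder(h = 19, r = 132);
translate([242, 621, 19]) cylinder(h = 242, r = 77);
translate([242, 621, 261]) cylinder(h = 19, r = 132);


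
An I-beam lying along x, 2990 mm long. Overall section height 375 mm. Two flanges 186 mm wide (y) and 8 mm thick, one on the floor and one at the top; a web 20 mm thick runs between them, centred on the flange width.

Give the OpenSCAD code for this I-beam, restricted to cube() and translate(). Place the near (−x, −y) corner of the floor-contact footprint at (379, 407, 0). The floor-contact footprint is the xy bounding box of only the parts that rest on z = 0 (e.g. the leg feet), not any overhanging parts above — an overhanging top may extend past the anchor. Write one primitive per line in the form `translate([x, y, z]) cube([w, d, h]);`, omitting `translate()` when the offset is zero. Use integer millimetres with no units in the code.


translate([379, 407, 0]) cube([2990, 186, 8]);
translate([379, 490, 8]) cube([2990, 20, 359]);
translate([379, 407, 367]) cube([2990, 186, 8]);


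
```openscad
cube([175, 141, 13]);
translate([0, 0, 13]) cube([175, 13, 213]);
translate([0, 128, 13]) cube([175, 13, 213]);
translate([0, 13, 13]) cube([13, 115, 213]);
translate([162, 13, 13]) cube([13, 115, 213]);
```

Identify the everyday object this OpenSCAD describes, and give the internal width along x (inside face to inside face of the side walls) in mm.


An open box. The internal width is 149 mm.

A 175×141 base slab with four walls standing on it — an open box. The base is 175 mm wide and the walls are 13 mm thick, so the internal width is 175 − 2 × 13 = 149 mm.


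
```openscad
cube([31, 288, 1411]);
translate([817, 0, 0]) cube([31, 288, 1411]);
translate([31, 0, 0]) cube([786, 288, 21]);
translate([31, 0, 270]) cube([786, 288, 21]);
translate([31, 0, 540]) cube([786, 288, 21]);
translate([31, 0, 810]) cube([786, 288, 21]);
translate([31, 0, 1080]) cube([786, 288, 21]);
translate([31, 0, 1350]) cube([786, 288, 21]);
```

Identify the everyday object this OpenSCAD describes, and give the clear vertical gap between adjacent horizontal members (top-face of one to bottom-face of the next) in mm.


A bookshelf. The clear shelf gap is 249 mm.

Two tall side panels with 6 horizontal boards between them — a bookshelf. The first two shelf undersides are at z = 0 and z = 270; with shelf thickness 21, the clear gap is 270 − 0 − 21 = 249 mm.


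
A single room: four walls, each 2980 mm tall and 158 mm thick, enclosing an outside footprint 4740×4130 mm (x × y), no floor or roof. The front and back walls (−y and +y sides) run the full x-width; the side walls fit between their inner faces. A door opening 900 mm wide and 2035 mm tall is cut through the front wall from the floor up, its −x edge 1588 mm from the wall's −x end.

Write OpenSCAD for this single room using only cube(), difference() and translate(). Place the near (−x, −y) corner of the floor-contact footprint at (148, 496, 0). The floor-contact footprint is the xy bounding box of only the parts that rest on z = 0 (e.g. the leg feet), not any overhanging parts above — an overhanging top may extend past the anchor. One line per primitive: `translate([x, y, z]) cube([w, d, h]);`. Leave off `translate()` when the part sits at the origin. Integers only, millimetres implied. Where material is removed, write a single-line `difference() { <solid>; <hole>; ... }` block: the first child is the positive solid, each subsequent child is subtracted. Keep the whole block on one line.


difference() { translate([148, 496, 0]) cube([4740, 158, 2980]); translate([1736, 496, 0]) cube([900, 158, 2035]); }
translate([148, 4468, 0]) cube([4740, 158, 2980]);
translate([148, 654, 0]) cube([158, 3814, 2980]);
translate([4730, 654, 0]) cube([158, 3814, 2980]);


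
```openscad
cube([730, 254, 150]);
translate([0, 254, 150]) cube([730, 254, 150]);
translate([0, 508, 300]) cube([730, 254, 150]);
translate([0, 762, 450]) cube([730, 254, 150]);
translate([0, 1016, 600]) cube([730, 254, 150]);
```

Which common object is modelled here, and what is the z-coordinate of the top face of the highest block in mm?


A staircase. The total rise is 750 mm.

5 identical blocks, each offset up and back from the previous — a staircase. Each step is 150 mm tall and there are 5 of them, so the total rise is 5 × 150 = 750 mm.


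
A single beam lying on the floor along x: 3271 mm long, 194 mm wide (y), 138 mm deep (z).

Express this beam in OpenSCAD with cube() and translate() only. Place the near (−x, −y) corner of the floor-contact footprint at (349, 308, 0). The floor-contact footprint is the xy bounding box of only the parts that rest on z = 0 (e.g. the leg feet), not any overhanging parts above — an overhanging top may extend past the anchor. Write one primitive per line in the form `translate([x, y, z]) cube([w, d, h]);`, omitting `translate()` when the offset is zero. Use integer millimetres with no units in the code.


translate([349, 308, 0]) cube([3271, 194, 138]);


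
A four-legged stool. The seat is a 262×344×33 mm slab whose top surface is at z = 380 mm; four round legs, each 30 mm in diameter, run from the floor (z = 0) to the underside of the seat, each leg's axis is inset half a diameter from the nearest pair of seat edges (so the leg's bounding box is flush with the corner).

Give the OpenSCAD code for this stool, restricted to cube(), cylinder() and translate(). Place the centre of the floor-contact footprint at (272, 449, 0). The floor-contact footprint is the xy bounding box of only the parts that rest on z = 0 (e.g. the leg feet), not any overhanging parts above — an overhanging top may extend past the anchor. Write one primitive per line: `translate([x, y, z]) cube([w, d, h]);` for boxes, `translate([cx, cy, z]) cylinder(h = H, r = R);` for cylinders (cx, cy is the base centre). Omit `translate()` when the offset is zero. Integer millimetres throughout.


// leg_h = 380 - 33 = 347
translate([141, 277, 347]) cube([262, 344, 33]);
translate([156, 292, 0]) cylinder(h = 347, r = 15);
translate([388, 292, 0]) cylinder(h = 347, r = 15);
translate([156, 606, 0]) cylinder(h = 347, r = 15);
translate([388, 606, 0]) cylinder(h = 347, r = 15);


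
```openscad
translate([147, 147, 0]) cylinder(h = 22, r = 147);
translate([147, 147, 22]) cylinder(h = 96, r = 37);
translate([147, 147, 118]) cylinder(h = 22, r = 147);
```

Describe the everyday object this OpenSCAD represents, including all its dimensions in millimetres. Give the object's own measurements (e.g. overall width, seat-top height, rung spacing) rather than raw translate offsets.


A spool: two coaxial disc flanges of radius 147 mm and thickness 22 mm, joined by a core cylinder of radius 37 mm and height 96 mm. The lower flange rests on z = 0 and the three cylinders share a vertical axis.


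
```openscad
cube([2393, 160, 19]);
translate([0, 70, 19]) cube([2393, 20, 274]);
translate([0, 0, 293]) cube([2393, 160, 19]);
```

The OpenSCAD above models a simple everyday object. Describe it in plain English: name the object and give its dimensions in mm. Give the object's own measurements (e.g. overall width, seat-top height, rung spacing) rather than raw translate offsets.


An I-beam lying along x, 2393 mm long. Overall section height 312 mm. Two flanges 160 mm wide (y) and 19 mm thick, one on the floor and one at the top; a web 20 mm thick runs between them, centred on the flange width.


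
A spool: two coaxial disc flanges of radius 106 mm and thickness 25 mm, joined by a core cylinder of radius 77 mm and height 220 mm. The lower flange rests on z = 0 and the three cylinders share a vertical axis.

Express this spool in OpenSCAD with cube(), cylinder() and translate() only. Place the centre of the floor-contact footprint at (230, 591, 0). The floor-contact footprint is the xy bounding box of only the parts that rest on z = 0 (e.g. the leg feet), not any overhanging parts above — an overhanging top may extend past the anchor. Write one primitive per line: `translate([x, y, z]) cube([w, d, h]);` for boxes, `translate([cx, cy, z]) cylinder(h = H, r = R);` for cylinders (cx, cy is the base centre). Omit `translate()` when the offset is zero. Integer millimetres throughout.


translate([230, 591, 0]) cylinder(h = 25, r = 106);
translate([230, 591, 25]) cylinder(h = 220, r = 77);
translate([230, 591, 245]) cylinder(h = 25, r = 106);


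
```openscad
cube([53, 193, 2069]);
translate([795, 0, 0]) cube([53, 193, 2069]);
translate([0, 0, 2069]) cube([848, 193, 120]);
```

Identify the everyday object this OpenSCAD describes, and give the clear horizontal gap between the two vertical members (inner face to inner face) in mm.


A door frame. The clear opening width is 742 mm.

Two 2069 mm tall posts with a header on top — a door frame. The left jamb is 53 mm wide at x = 0; the right jamb starts at x = 795. The clear opening is 795 − 53 = 742 mm.


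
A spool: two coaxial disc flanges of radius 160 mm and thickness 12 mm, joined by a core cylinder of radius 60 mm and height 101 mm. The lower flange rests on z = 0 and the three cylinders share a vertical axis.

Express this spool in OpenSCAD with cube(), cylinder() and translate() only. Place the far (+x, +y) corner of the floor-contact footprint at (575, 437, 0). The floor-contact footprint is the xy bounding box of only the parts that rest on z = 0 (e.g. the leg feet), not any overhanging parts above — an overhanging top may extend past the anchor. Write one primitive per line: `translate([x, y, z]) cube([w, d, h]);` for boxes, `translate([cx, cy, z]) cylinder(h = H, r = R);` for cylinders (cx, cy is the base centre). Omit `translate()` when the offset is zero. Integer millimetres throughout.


translate([415, 277, 0]) cylinder(h = 12, r = 160);
translate([415, 277, 12]) cylinder(h = 101, r = 60);
translate([415, 277, 113]) cylinder(h = 12, r = 160);


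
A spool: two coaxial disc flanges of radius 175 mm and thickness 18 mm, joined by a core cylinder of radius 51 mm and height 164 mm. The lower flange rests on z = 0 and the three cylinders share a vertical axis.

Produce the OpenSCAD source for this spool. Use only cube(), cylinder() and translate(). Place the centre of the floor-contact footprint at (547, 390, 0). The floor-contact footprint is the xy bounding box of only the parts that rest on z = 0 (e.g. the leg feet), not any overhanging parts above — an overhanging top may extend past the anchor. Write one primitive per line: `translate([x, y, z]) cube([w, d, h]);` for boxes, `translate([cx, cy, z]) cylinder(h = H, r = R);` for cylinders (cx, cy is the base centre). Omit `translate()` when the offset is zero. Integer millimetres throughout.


translate([547, 390, 0]) cylinder(h = 18, r = 175);
translate([547, 390, 18]) cylinder(h = 164, r = 51);
translate([547, 390, 182]) cylinder(h = 18, r = 175);


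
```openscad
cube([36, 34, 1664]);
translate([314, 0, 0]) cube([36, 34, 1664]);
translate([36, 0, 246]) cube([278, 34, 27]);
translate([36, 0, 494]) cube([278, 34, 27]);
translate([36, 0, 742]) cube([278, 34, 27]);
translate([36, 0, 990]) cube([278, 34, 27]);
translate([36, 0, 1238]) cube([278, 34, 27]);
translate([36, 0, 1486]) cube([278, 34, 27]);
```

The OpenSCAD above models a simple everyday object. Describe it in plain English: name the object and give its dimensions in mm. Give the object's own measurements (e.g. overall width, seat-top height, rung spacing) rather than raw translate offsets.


A straight ladder. Two 36×34 mm vertical rails, 1664 mm tall, stand 350 mm apart (outside-to-outside) with their front faces coplanar on the −y side. 6 rungs, each 34 mm deep and 27 mm tall, span between the inner faces of the rails, front faces flush with the rails. The lowest rung's underside is at z = 246 mm and rungs are spaced 248 mm apart (underside to underside).


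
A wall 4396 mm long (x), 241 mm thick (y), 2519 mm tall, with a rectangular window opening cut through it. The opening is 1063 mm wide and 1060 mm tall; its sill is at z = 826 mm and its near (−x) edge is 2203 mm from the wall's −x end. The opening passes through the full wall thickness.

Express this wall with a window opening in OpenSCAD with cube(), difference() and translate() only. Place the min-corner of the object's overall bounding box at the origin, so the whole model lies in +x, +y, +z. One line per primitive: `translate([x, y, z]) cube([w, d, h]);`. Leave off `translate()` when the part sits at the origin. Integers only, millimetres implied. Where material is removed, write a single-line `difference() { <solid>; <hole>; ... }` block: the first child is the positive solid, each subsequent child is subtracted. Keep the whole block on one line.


difference() { cube([4396, 241, 2519]); translate([2203, 0, 826]) cube([1063, 241, 1060]); }


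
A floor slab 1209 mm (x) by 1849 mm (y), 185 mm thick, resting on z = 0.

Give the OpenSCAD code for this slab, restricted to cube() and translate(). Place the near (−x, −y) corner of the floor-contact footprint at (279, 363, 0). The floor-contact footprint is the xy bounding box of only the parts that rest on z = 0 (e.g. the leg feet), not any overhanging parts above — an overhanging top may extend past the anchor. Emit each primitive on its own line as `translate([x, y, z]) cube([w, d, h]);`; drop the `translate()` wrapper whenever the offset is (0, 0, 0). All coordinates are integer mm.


translate([279, 363, 0]) cube([1209, 1849, 185]);


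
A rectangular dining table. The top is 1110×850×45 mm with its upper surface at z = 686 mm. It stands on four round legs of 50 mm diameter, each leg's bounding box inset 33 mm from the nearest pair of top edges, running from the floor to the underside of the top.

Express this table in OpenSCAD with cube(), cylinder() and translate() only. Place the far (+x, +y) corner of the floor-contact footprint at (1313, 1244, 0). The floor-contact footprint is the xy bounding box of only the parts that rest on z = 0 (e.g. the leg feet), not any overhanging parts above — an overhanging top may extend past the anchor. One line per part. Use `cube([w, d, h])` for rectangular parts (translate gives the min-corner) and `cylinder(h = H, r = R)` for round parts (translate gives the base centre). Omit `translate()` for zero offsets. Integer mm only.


translate([236, 427, 641]) cube([1110, 850, 45]);
translate([294, 485, 0]) cylinder(h = 641, r = 25);
translate([1288, 485, 0]) cylinder(h = 641, r = 25);
translate([294, 1219, 0]) cylinder(h = 641, r = 25);
translate([1288, 1219, 0]) cylinder(h = 641, r = 25);


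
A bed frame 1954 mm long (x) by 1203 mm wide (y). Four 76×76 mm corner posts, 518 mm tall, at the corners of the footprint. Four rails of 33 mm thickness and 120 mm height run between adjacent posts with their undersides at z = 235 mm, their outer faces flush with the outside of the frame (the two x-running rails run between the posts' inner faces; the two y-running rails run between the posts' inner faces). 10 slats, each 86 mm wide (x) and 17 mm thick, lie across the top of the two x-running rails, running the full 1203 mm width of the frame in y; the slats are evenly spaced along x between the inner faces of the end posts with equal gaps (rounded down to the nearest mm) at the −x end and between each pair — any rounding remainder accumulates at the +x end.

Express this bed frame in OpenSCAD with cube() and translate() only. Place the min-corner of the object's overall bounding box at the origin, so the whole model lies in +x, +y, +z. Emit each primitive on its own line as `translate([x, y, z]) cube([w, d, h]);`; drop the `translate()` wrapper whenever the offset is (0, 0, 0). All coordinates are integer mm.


cube([76, 76, 518]);
translate([0, 1127, 0]) cube([76, 76, 518]);
translate([1878, 0, 0]) cube([76, 76, 518]);
translate([1878, 1127, 0]) cube([76, 76, 518]);
translate([76, 0, 235]) cube([1802, 33, 120]);
translate([76, 1170, 235]) cube([1802, 33, 120]);
translate([0, 76, 235]) cube([33, 1051, 120]);
translate([1921, 76, 235]) cube([33, 1051, 120]);
translate([161, 0, 355]) cube([86, 1203, 17]);
translate([332, 0, 355]) cube([86, 1203, 17]);
translate([503, 0, 355]) cube([86, 1203, 17]);
translate([674, 0, 355]) cube([86, 1203, 17]);
translate([845, 0, 355]) cube([86, 1203, 17]);
translate([1016, 0, 355]) cube([86, 1203, 17]);
translate([1187, 0, 355]) cube([86, 1203, 17]);
translate([1358, 0, 355]) cube([86, 1203, 17]);
translate([1529, 0, 355]) cube([86, 1203, 17]);
translate([1700, 0, 355]) cube([86, 1203, 17]);


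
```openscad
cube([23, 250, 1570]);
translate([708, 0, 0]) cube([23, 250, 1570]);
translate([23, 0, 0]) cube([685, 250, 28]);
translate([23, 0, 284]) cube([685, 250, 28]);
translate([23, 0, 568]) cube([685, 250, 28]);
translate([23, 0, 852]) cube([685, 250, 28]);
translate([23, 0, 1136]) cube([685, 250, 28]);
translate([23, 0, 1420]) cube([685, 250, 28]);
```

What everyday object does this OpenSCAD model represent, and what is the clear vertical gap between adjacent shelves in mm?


A bookshelf. The clear shelf gap is 256 mm.

Two tall side panels with 6 horizontal boards between them — a bookshelf. The first two shelf undersides are at z = 0 and z = 284; with shelf thickness 28, the clear gap is 284 − 0 − 28 = 256 mm.


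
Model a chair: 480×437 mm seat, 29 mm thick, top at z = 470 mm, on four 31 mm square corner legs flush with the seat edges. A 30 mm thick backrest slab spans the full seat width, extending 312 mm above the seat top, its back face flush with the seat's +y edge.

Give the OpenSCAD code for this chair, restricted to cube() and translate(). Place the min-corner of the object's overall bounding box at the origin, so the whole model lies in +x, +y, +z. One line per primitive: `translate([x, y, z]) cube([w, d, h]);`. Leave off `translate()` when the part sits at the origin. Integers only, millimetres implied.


translate([0, 0, 441]) cube([480, 437, 29]);
cube([31, 31, 441]);
translate([449, 0, 0]) cube([31, 31, 441]);
translate([0, 406, 0]) cube([31, 31, 441]);
translate([449, 406, 0]) cube([31, 31, 441]);
translate([0, 407, 470]) cube([480, 30, 312]);


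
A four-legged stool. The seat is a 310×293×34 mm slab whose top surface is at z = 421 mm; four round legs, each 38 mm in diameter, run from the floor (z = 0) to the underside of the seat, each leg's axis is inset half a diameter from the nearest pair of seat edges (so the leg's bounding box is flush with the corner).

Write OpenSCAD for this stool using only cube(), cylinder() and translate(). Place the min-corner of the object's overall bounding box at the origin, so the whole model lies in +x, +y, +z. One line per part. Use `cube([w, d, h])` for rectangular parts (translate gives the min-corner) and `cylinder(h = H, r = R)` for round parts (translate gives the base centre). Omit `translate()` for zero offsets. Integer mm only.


// leg_h = 421 - 34 = 387
translate([0, 0, 387]) cube([310, 293, 34]);
translate([19, 19, 0]) cylinder(h = 387, r = 19);
translate([291, 19, 0]) cylinder(h = 387, r = 19);
translate([19, 274, 0]) cylinder(h = 387, r = 19);
translate([291, 274, 0]) cylinder(h = 387, r = 19);


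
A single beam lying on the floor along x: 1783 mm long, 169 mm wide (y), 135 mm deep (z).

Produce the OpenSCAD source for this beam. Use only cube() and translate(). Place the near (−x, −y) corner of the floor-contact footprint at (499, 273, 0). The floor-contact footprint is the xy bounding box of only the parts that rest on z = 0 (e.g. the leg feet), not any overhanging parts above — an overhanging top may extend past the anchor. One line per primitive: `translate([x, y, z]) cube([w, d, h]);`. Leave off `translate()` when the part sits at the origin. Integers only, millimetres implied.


translate([499, 273, 0]) cube([1783, 169, 135]);


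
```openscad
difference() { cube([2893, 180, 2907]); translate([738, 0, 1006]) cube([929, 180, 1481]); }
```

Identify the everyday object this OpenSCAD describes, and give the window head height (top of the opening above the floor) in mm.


A wall with a window opening. The window head height is 2487 mm.

A wall with a rectangular opening subtracted — a window. Sill at z = 1006, opening 1481 mm tall, so the head is at 1006 + 1481 = 2487 mm.


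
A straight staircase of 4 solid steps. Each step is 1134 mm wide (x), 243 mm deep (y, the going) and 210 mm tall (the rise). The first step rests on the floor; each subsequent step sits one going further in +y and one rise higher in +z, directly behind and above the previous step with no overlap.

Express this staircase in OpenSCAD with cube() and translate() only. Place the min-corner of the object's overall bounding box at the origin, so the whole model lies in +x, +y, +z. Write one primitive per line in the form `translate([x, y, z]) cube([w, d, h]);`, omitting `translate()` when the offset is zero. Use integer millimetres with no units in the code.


cube([1134, 243, 210]);
translate([0, 243, 210]) cube([1134, 243, 210]);
translate([0, 486, 420]) cube([1134, 243, 210]);
translate([0, 729, 630]) cube([1134, 243, 210]);


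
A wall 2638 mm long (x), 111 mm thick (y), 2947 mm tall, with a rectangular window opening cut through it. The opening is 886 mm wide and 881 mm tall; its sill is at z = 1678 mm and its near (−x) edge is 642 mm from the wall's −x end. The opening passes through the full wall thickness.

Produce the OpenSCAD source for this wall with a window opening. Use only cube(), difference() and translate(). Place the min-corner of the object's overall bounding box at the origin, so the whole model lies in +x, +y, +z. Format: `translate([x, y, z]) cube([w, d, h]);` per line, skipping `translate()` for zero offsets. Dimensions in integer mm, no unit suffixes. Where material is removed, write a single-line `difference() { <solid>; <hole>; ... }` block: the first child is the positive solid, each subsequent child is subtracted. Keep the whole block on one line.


difference() { cube([2638, 111, 2947]); translate([642, 0, 1678]) cube([886, 111, 881]); }


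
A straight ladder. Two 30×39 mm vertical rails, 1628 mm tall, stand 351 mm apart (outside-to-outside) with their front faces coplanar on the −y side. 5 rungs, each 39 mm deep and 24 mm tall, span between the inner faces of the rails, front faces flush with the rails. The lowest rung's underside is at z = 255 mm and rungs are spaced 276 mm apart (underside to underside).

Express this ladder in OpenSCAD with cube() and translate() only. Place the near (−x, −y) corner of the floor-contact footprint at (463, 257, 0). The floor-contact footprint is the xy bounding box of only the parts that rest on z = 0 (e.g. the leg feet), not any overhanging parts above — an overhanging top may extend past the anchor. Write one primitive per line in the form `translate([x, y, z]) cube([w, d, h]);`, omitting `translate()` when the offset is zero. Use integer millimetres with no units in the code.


translate([463, 257, 0]) cube([30, 39, 1628]);
translate([784, 257, 0]) cube([30, 39, 1628]);
translate([493, 257, 255]) cube([291, 39, 24]);
translate([493, 257, 531]) cube([291, 39, 24]);
translate([493, 257, 807]) cube([291, 39, 24]);
translate([493, 257, 1083]) cube([291, 39, 24]);
translate([493, 257, 1359]) cube([291, 39, 24]);
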